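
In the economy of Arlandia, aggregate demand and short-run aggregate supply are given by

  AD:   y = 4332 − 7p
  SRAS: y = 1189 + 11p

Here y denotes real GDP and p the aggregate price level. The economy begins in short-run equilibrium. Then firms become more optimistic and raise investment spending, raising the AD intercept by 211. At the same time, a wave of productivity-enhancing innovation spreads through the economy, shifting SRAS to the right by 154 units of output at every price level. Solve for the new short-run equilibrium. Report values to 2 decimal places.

After both shocks: AD is y = 4543 − 7p and SRAS is y = 1343 + 11p.
Setting them equal: 3200 = 18p, so p = 177.78.
Substituting into AD, y = 3298.56.

p = 177.78, y = 3298.56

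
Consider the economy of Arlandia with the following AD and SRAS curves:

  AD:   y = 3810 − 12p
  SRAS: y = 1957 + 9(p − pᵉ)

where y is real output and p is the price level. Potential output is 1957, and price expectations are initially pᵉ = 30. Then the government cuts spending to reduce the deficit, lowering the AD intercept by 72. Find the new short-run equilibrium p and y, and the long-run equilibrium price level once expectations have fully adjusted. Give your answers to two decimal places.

Short run: p = 97.67, y = 2566.00. Long run: p = 148.42.

AD shifts left: new AD is y = 3738 − 12p. With pᵉ = 30, SRAS is y = 1687 + 9p.
Short run: 3738 − 12p = 1687 + 9p gives 2051 = 21p, so p = 97.67 and y = 3738 − 12p = 2566.00.
y = 2566.00 is above potential 1957; expectations adjust and SRAS shifts left until y = 1957.
Long run: on the new AD curve, 1957 = 3738 − 12p gives p = 148.42.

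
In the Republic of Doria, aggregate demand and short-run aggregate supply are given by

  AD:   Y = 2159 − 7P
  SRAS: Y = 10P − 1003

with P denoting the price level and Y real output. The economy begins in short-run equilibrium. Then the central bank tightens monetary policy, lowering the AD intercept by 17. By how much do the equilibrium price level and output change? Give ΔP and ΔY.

This is a negative demand shock: AD shifts left.
New AD: Y = 2142 − 7P.
Set AD = SRAS: 2142 − 7P = 10P − 1003, so 3145 = 17P and P = 185.
Y = 2142 − 7·185 = 847.
Initially P = 186, Y = 857, so ΔP = -1 and ΔY = -10.

ΔP = -1, ΔY = -10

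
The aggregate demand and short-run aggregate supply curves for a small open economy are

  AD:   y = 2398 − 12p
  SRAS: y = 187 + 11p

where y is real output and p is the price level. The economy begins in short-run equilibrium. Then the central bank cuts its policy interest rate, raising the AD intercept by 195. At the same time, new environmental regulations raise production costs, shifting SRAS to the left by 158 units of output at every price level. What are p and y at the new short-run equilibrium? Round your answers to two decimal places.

After both shocks: AD is y = 2593 − 12p and SRAS is y = 29 + 11p.
Setting them equal: 2564 = 23p, so p = 111.48.
Substituting into AD, y = 1255.26.

p = 111.48, y = 1255.26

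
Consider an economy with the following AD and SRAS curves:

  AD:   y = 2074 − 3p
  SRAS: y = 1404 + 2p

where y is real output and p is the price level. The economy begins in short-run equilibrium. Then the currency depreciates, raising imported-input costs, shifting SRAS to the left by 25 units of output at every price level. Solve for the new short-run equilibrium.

p = 139, y = 1657

This is a negative supply shock: SRAS shifts left.
New SRAS: y = 1379 + 2p.
Set AD = SRAS: 2074 − 3p = 1379 + 2p, so 695 = 5p and p = 139.
y = 2074 − 3·139 = 1657.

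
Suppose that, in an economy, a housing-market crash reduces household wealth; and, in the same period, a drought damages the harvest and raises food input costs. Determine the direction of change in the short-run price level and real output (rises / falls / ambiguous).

Price level: ambiguous; output: falls

The first event is a negative demand shock: AD shifts left, which by itself pushes P down and Y down.
The second is an adverse supply shock: SRAS shifts left, which by itself pushes P up and Y down.
The two shocks push P in opposite directions, so the effect on P is ambiguous. Both shocks push Y down, so Y falls.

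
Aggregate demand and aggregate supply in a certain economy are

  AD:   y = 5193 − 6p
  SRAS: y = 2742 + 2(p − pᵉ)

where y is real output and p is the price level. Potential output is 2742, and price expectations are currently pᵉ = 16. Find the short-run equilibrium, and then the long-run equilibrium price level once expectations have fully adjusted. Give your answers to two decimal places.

Short run: p = 310.38, y = 3330.75. Long run: p = 408.50.

Short run: with pᵉ = 16, SRAS is y = 2710 + 2p. Setting AD = SRAS gives 2483 = 8p, so p = 310.38 and y = 5193 − 6p = 3330.75.
Output 3330.75 is above potential 2742, so over time expected prices rise and SRAS shifts left until y returns to 2742.
Long run: y = 2742 on the AD curve gives 2742 = 5193 − 6p, so p = 408.50.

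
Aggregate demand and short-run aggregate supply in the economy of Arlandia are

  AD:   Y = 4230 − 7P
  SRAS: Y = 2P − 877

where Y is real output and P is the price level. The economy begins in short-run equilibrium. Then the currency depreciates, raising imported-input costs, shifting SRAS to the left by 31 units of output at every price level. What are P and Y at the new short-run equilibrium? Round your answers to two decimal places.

This is a negative supply shock: SRAS shifts left.
New SRAS: Y = 2P − 908.
Set AD = SRAS: 4230 − 7P = 2P − 908, so 5138 = 9P and P = 570.89.
Substituting into AD, Y = 233.78.

P = 570.89, Y = 233.78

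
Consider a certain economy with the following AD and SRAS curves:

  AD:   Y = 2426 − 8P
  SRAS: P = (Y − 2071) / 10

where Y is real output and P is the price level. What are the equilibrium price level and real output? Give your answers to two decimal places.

Rearrange SRAS to Y = 2071 + 10P.
Set AD = SRAS: 2426 − 8P = 2071 + 10P, so 355 = 18P and P = 19.72.
Substituting into AD, Y = 2426 − 8P = 2268.22.

P = 19.72, Y = 2268.22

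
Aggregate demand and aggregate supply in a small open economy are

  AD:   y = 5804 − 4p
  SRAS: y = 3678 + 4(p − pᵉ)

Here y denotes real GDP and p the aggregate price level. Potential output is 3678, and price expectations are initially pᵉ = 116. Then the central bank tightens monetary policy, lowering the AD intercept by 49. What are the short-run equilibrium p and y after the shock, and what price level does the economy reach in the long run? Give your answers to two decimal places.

AD shifts left: new AD is y = 5755 − 4p. With pᵉ = 116, SRAS is y = 3214 + 4p.
Short run: 5755 − 4p = 3214 + 4p gives 2541 = 8p, so p = 317.63 and y = 5755 − 4p = 4484.50.
y = 4484.50 is above potential 3678; expectations adjust and SRAS shifts left until y = 3678.
Long run: on the new AD curve, 3678 = 5755 − 4p gives p = 519.25.

Short run: p = 317.63, y = 4484.50. Long run: p = 519.25.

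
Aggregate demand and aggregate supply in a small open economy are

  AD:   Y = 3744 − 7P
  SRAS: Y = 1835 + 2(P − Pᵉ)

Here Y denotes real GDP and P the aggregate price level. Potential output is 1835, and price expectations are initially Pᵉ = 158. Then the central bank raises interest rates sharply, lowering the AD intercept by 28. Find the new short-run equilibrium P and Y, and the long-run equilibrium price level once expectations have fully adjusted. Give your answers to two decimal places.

Short run: P = 244.11, Y = 2007.22. Long run: P = 268.71.

AD shifts left: new AD is Y = 3716 − 7P. With Pᵉ = 158, SRAS is Y = 1519 + 2P.
Short run: 3716 − 7P = 1519 + 2P gives 2197 = 9P, so P = 244.11 and Y = 3716 − 7P = 2007.22.
Y = 2007.22 is above potential 1835; expectations adjust and SRAS shifts left until Y = 1835.
Long run: on the new AD curve, 1835 = 3716 − 7P gives P = 268.71.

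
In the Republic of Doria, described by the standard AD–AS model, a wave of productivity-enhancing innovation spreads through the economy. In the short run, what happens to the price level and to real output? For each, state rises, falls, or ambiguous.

Price level: falls; output: rises

This is a favourable supply shock: SRAS shifts right.
Moving along the downward-sloping AD curve, P falls and Y rises.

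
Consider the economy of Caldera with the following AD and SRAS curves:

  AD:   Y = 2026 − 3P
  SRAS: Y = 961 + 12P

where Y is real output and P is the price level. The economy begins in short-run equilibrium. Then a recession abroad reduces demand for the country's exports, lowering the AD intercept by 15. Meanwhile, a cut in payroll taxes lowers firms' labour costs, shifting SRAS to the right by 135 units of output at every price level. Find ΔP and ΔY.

After both shocks: AD is Y = 2011 − 3P and SRAS is Y = 1096 + 12P.
Setting them equal: 915 = 15P, so P = 61.
Y = 2011 − 3·61 = 1828.
Initially P = 71, Y = 1813, so ΔP = -10 and ΔY = +15.

ΔP = -10, ΔY = +15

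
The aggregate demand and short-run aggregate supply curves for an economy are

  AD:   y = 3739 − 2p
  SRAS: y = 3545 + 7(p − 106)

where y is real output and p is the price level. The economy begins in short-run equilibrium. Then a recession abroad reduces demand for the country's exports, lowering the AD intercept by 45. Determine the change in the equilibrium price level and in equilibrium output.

This is a negative demand shock: AD shifts left.
New AD: y = 3694 − 2p.
SRAS can be written y = 2803 + 7p.
Set AD = SRAS: 3694 − 2p = 2803 + 7p, so 891 = 9p and p = 99.
y = 3694 − 2·99 = 3496.
Initially p = 104, y = 3531, so Δp = -5 and Δy = -35.

Δp = -5, Δy = -35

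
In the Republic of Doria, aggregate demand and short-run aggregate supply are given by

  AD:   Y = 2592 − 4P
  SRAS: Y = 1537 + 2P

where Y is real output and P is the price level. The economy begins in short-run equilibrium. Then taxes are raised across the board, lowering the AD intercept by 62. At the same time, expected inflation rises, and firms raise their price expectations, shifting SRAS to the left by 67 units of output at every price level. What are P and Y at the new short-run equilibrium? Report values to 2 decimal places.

After both shocks: AD is Y = 2530 − 4P and SRAS is Y = 1470 + 2P.
Setting them equal: 1060 = 6P, so P = 176.67.
Substituting into AD, Y = 1823.33.

P = 176.67, Y = 1823.33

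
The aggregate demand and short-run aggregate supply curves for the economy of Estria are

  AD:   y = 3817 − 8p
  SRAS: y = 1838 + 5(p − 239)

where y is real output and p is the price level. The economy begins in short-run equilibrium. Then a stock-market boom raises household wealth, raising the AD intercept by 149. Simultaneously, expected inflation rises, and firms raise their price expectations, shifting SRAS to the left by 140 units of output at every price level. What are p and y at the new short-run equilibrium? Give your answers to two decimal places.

p = 266.38, y = 1834.92

After both shocks: AD is y = 3966 − 8p and SRAS is y = 503 + 5p.
Setting them equal: 3463 = 13p, so p = 266.38.
Substituting into AD, y = 1834.92.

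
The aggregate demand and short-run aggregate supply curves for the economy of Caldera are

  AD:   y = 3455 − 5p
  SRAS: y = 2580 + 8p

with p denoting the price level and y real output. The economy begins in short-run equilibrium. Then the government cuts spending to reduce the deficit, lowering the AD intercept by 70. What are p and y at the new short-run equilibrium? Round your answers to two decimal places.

This is a negative demand shock: AD shifts left.
New AD: y = 3385 − 5p.
Set AD = SRAS: 3385 − 5p = 2580 + 8p, so 805 = 13p and p = 61.92.
Substituting into AD, y = 3075.38.

p = 61.92, y = 3075.38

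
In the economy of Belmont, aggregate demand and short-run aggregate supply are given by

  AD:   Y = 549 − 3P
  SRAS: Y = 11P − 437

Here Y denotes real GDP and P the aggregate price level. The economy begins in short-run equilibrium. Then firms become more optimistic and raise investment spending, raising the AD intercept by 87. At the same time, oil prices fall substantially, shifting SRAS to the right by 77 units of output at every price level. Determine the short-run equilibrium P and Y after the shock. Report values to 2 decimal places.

After both shocks: AD is Y = 636 − 3P and SRAS is Y = 11P − 360.
Setting them equal: 996 = 14P, so P = 71.14.
Substituting into AD, Y = 422.57.

P = 71.14, Y = 422.57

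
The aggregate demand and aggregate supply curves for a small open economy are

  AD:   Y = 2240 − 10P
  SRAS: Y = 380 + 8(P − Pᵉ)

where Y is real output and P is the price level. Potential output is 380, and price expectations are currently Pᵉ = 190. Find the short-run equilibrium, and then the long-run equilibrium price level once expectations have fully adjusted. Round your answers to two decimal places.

Short run: P = 187.78, Y = 362.22. Long run: P = 186.00.

Short run: with Pᵉ = 190, SRAS is Y = 8P − 1140. Setting AD = SRAS gives 3380 = 18P, so P = 187.78 and Y = 2240 − 10P = 362.22.
Output 362.22 is below potential 380, so over time expected prices fall and SRAS shifts right until Y returns to 380.
Long run: Y = 380 on the AD curve gives 380 = 2240 − 10P, so P = 186.00.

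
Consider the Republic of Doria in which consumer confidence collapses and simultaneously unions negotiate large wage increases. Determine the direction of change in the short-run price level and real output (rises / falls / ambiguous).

The first event is a negative demand shock: AD shifts left, which by itself pushes P down and Y down.
The second is an adverse supply shock: SRAS shifts left, which by itself pushes P up and Y down.
The two shocks push P in opposite directions, so the effect on P is ambiguous. Both shocks push Y down, so Y falls.

Price level: ambiguous; output: falls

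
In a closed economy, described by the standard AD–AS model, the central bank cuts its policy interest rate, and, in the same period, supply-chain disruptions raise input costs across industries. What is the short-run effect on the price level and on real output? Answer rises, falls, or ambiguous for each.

Price level: rises; output: ambiguous

The first event is a positive demand shock: AD shifts right, which by itself pushes P up and Y up.
The second is an adverse supply shock: SRAS shifts left, which by itself pushes P up and Y down.
Both shocks push P up, so P rises. The two shocks push Y in opposite directions, so the effect on Y is ambiguous.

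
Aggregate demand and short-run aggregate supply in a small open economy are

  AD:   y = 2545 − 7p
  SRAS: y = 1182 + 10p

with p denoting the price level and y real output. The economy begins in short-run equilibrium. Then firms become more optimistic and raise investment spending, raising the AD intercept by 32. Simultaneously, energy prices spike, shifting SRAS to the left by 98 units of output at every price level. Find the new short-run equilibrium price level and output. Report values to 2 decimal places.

After both shocks: AD is y = 2577 − 7p and SRAS is y = 1084 + 10p.
Setting them equal: 1493 = 17p, so p = 87.82.
Substituting into AD, y = 1962.24.

p = 87.82, y = 1962.24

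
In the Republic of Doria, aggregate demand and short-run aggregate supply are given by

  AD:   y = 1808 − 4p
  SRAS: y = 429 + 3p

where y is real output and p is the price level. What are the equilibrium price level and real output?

Set AD = SRAS: 1808 − 4p = 429 + 3p, so 1379 = 7p and p = 197.
Then y = 1808 − 4·197 = 1020.

p = 197, y = 1020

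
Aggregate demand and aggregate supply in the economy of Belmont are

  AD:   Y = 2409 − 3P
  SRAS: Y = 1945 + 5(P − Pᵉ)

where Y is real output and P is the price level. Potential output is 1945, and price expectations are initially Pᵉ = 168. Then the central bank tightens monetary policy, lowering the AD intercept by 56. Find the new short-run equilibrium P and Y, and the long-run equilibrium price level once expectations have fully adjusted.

AD shifts left: new AD is Y = 2353 − 3P. With Pᵉ = 168, SRAS is Y = 1105 + 5P.
Short run: 2353 − 3P = 1105 + 5P gives 1248 = 8P, so P = 156 and Y = 2353 − 3·156 = 1885.
Y = 1885 is below potential 1945; expectations adjust and SRAS shifts right until Y = 1945.
Long run: on the new AD curve, 1945 = 2353 − 3P gives P = 136.

Short run: P = 156, Y = 1885. Long run: P = 136.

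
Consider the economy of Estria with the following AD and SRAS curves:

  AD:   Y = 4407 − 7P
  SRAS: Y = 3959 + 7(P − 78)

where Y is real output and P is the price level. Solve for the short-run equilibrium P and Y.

Write SRAS as Y = 3959 + 7P − 546 = 3413 + 7P.
Set AD = SRAS: 4407 − 7P = 3413 + 7P, so 994 = 14P and P = 71.
Then Y = 4407 − 7·71 = 3910.

P = 71, Y = 3910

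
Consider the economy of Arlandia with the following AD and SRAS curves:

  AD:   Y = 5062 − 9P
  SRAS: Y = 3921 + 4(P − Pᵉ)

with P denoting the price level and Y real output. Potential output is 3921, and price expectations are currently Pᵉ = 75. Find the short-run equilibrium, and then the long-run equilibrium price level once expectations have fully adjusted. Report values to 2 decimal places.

Short run: P = 110.85, Y = 4064.38. Long run: P = 126.78.

Short run: with Pᵉ = 75, SRAS is Y = 3621 + 4P. Setting AD = SRAS gives 1441 = 13P, so P = 110.85 and Y = 5062 − 9P = 4064.38.
Output 4064.38 is above potential 3921, so over time expected prices rise and SRAS shifts left until Y returns to 3921.
Long run: Y = 3921 on the AD curve gives 3921 = 5062 − 9P, so P = 126.78.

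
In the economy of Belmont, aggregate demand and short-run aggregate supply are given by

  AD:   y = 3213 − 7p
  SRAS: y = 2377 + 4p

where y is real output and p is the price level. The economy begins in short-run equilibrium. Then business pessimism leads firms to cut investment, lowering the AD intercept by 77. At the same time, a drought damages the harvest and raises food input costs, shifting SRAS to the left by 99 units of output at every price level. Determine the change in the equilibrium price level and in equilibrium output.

After both shocks: AD is y = 3136 − 7p and SRAS is y = 2278 + 4p.
Setting them equal: 858 = 11p, so p = 78.
y = 3136 − 7·78 = 2590.
Initially p = 76, y = 2681, so Δp = +2 and Δy = -91.

Δp = +2, Δy = -91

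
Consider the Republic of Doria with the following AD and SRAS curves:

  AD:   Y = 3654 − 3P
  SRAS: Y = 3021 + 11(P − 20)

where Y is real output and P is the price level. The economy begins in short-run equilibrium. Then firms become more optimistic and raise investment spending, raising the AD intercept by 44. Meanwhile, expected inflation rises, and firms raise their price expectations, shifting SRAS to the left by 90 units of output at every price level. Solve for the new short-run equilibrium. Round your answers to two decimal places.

After both shocks: AD is Y = 3698 − 3P and SRAS is Y = 2711 + 11P.
Setting them equal: 987 = 14P, so P = 70.50.
Substituting into AD, Y = 3486.50.

P = 70.50, Y = 3486.50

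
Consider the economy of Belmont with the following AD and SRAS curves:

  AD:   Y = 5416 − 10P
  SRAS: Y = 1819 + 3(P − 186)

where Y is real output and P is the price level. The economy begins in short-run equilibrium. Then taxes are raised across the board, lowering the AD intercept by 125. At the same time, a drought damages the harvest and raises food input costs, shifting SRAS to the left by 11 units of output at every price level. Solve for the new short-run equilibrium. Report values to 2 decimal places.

P = 310.85, Y = 2182.54

After both shocks: AD is Y = 5291 − 10P and SRAS is Y = 1250 + 3P.
Setting them equal: 4041 = 13P, so P = 310.85.
Substituting into AD, Y = 2182.54.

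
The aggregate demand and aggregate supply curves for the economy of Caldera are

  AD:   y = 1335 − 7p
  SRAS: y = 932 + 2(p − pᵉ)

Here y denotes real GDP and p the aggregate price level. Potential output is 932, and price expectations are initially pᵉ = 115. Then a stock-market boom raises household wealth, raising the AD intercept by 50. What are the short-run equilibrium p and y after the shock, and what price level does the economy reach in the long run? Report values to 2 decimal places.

AD shifts right: new AD is y = 1385 − 7p. With pᵉ = 115, SRAS is y = 702 + 2p.
Short run: 1385 − 7p = 702 + 2p gives 683 = 9p, so p = 75.89 and y = 1385 − 7p = 853.78.
y = 853.78 is below potential 932; expectations adjust and SRAS shifts right until y = 932.
Long run: on the new AD curve, 932 = 1385 − 7p gives p = 64.71.

Short run: p = 75.89, y = 853.78. Long run: p = 64.71.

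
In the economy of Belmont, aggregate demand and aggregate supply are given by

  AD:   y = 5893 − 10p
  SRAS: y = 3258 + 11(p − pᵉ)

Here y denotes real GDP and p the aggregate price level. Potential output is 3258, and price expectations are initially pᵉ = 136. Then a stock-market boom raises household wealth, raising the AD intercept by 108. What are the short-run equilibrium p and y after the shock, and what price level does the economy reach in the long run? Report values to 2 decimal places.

Short run: p = 201.86, y = 3982.43. Long run: p = 274.30.

AD shifts right: new AD is y = 6001 − 10p. With pᵉ = 136, SRAS is y = 1762 + 11p.
Short run: 6001 − 10p = 1762 + 11p gives 4239 = 21p, so p = 201.86 and y = 6001 − 10p = 3982.43.
y = 3982.43 is above potential 3258; expectations adjust and SRAS shifts left until y = 3258.
Long run: on the new AD curve, 3258 = 6001 − 10p gives p = 274.30.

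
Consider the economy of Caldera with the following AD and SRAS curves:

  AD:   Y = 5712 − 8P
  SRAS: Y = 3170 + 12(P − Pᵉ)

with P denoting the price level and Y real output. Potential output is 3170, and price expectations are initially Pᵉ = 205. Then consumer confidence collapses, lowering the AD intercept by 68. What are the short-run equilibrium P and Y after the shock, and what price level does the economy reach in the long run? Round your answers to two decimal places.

AD shifts left: new AD is Y = 5644 − 8P. With Pᵉ = 205, SRAS is Y = 710 + 12P.
Short run: 5644 − 8P = 710 + 12P gives 4934 = 20P, so P = 246.70 and Y = 5644 − 8P = 3670.40.
Y = 3670.40 is above potential 3170; expectations adjust and SRAS shifts left until Y = 3170.
Long run: on the new AD curve, 3170 = 5644 − 8P gives P = 309.25.

Short run: P = 246.70, Y = 3670.40. Long run: P = 309.25.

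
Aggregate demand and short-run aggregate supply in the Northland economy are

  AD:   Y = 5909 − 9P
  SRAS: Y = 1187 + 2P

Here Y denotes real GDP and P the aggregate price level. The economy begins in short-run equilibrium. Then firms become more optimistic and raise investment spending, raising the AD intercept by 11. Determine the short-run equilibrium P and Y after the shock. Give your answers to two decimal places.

This is a positive demand shock: AD shifts right.
New AD: Y = 5920 − 9P.
Set AD = SRAS: 5920 − 9P = 1187 + 2P, so 4733 = 11P and P = 430.27.
Substituting into AD, Y = 2047.55.

P = 430.27, Y = 2047.55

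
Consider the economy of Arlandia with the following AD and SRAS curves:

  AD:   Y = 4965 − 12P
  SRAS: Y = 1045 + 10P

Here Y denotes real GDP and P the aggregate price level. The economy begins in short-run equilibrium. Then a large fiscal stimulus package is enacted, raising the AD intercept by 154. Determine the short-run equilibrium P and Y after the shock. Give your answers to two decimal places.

This is a positive demand shock: AD shifts right.
New AD: Y = 5119 − 12P.
Set AD = SRAS: 5119 − 12P = 1045 + 10P, so 4074 = 22P and P = 185.18.
Substituting into AD, Y = 2896.82.

P = 185.18, Y = 2896.82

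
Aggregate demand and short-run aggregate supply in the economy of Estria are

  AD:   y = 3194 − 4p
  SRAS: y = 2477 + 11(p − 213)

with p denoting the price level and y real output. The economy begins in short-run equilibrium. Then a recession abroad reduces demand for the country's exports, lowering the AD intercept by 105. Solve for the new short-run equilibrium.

This is a negative demand shock: AD shifts left.
New AD: y = 3089 − 4p.
SRAS can be written y = 134 + 11p.
Set AD = SRAS: 3089 − 4p = 134 + 11p, so 2955 = 15p and p = 197.
y = 3089 − 4·197 = 2301.

p = 197, y = 2301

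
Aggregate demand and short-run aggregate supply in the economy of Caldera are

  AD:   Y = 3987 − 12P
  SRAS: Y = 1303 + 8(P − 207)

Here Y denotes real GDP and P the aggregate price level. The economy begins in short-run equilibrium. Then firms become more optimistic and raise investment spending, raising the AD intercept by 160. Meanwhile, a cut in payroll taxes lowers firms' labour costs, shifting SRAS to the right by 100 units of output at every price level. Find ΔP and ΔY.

After both shocks: AD is Y = 4147 − 12P and SRAS is Y = 8P − 253.
Setting them equal: 4400 = 20P, so P = 220.
Y = 4147 − 12·220 = 1507.
Initially P = 217, Y = 1383, so ΔP = +3 and ΔY = +124.

ΔP = +3, ΔY = +124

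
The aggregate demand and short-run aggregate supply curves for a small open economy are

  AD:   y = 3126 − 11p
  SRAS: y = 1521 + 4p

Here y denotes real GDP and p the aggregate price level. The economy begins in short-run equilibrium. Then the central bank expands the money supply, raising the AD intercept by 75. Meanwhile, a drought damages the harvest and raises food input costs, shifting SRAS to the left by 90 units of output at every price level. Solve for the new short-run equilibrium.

p = 118, y = 1903

After both shocks: AD is y = 3201 − 11p and SRAS is y = 1431 + 4p.
Setting them equal: 1770 = 15p, so p = 118.
y = 3201 − 11·118 = 1903.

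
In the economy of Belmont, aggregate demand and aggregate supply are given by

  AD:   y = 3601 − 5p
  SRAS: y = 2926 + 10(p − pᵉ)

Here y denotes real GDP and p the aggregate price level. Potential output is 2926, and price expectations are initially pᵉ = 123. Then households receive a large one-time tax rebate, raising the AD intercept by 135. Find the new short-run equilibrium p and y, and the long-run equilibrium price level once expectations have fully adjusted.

Short run: p = 136, y = 3056. Long run: p = 162.

AD shifts right: new AD is y = 3736 − 5p. With pᵉ = 123, SRAS is y = 1696 + 10p.
Short run: 3736 − 5p = 1696 + 10p gives 2040 = 15p, so p = 136 and y = 3736 − 5·136 = 3056.
y = 3056 is above potential 2926; expectations adjust and SRAS shifts left until y = 2926.
Long run: on the new AD curve, 2926 = 3736 − 5p gives p = 162.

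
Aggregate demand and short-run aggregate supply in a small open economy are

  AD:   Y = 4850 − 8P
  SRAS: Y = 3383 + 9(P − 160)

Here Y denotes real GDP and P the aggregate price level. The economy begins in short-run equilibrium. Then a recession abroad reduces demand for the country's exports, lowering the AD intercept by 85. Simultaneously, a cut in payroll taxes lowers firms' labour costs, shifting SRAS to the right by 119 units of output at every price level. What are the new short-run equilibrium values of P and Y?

After both shocks: AD is Y = 4765 − 8P and SRAS is Y = 2062 + 9P.
Setting them equal: 2703 = 17P, so P = 159.
Y = 4765 − 8·159 = 3493.

P = 159, Y = 3493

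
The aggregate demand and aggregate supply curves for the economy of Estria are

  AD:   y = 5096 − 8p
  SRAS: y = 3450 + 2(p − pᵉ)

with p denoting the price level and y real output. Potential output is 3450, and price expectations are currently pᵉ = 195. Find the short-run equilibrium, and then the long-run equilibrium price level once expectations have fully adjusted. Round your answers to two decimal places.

Short run: p = 203.60, y = 3467.20. Long run: p = 205.75.

Short run: with pᵉ = 195, SRAS is y = 3060 + 2p. Setting AD = SRAS gives 2036 = 10p, so p = 203.60 and y = 5096 − 8p = 3467.20.
Output 3467.20 is above potential 3450, so over time expected prices rise and SRAS shifts left until y returns to 3450.
Long run: y = 3450 on the AD curve gives 3450 = 5096 − 8p, so p = 205.75.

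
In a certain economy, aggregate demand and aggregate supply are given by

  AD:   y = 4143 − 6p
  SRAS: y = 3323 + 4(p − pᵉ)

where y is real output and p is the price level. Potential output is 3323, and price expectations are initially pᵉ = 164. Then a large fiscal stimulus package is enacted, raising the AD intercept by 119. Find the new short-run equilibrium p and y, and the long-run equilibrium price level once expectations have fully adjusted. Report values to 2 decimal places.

Short run: p = 159.50, y = 3305.00. Long run: p = 156.50.

AD shifts right: new AD is y = 4262 − 6p. With pᵉ = 164, SRAS is y = 2667 + 4p.
Short run: 4262 − 6p = 2667 + 4p gives 1595 = 10p, so p = 159.50 and y = 4262 − 6p = 3305.00.
y = 3305.00 is below potential 3323; expectations adjust and SRAS shifts right until y = 3323.
Long run: on the new AD curve, 3323 = 4262 − 6p gives p = 156.50.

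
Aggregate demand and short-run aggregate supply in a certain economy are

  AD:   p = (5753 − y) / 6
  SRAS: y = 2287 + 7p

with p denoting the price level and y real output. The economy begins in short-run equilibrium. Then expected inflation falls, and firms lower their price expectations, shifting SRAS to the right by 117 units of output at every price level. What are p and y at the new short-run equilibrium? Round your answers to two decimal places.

p = 257.62, y = 4207.31

This is a positive supply shock: SRAS shifts right.
New SRAS: y = 2404 + 7p.
Set AD = SRAS: 5753 − 6p = 2404 + 7p, so 3349 = 13p and p = 257.62.
Substituting into AD, y = 4207.31.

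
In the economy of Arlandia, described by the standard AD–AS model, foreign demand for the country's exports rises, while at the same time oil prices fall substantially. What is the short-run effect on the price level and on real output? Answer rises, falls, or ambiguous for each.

The first event is a positive demand shock: AD shifts right, which by itself pushes P up and Y up.
The second is a favourable supply shock: SRAS shifts right, which by itself pushes P down and Y up.
The two shocks push P in opposite directions, so the effect on P is ambiguous. Both shocks push Y up, so Y rises.

Price level: ambiguous; output: rises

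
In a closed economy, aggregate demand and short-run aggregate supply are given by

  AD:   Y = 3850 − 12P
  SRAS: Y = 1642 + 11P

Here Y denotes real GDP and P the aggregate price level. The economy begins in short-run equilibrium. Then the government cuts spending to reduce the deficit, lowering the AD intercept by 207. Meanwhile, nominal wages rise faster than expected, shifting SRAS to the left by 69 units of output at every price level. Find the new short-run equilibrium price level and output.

P = 90, Y = 2563

After both shocks: AD is Y = 3643 − 12P and SRAS is Y = 1573 + 11P.
Setting them equal: 2070 = 23P, so P = 90.
Y = 3643 − 12·90 = 2563.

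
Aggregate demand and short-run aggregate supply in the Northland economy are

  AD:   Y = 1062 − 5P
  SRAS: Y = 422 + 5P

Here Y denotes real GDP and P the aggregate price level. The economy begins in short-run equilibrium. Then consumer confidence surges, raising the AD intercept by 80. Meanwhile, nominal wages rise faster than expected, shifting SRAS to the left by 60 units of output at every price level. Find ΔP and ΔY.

ΔP = +14, ΔY = +10

After both shocks: AD is Y = 1142 − 5P and SRAS is Y = 362 + 5P.
Setting them equal: 780 = 10P, so P = 78.
Y = 1142 − 5·78 = 752.
Initially P = 64, Y = 742, so ΔP = +14 and ΔY = +10.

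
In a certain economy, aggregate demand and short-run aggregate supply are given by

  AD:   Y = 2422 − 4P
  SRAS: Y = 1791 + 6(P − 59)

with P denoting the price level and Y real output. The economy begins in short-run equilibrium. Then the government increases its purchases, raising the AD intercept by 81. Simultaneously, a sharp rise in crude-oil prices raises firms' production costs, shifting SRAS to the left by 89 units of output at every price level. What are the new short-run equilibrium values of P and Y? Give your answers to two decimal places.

After both shocks: AD is Y = 2503 − 4P and SRAS is Y = 1348 + 6P.
Setting them equal: 1155 = 10P, so P = 115.50.
Substituting into AD, Y = 2041.00.

P = 115.50, Y = 2041.00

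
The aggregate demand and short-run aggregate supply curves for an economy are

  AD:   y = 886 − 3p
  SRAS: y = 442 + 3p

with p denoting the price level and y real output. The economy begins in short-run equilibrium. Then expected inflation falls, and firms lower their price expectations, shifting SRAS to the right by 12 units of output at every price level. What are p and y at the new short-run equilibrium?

This is a positive supply shock: SRAS shifts right.
New SRAS: y = 454 + 3p.
Set AD = SRAS: 886 − 3p = 454 + 3p, so 432 = 6p and p = 72.
y = 886 − 3·72 = 670.

p = 72, y = 670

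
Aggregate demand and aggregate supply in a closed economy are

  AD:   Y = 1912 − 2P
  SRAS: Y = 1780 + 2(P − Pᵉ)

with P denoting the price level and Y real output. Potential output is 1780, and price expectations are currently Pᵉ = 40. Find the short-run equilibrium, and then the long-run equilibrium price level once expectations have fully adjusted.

Short run: P = 53, Y = 1806. Long run: P = 66.

Short run: with Pᵉ = 40, SRAS is Y = 1700 + 2P. Setting AD = SRAS gives 212 = 4P, so P = 53 and Y = 1912 − 2·53 = 1806.
Output 1806 is above potential 1780, so over time expected prices rise and SRAS shifts left until Y returns to 1780.
Long run: Y = 1780 on the AD curve gives 1780 = 1912 − 2P, so P = 66.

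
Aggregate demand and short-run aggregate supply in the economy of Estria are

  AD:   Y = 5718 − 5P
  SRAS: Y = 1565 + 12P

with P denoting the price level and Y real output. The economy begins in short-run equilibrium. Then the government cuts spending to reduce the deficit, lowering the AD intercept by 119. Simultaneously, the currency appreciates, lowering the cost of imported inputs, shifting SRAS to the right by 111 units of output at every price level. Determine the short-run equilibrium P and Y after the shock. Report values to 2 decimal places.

After both shocks: AD is Y = 5599 − 5P and SRAS is Y = 1676 + 12P.
Setting them equal: 3923 = 17P, so P = 230.76.
Substituting into AD, Y = 4445.18.

P = 230.76, Y = 4445.18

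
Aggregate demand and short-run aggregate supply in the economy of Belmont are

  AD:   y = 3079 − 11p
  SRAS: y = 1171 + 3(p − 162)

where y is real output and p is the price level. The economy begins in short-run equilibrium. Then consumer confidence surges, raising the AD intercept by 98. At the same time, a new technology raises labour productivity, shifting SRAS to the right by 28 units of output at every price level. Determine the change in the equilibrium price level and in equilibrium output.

After both shocks: AD is y = 3177 − 11p and SRAS is y = 713 + 3p.
Setting them equal: 2464 = 14p, so p = 176.
y = 3177 − 11·176 = 1241.
Initially p = 171, y = 1198, so Δp = +5 and Δy = +43.

Δp = +5, Δy = +43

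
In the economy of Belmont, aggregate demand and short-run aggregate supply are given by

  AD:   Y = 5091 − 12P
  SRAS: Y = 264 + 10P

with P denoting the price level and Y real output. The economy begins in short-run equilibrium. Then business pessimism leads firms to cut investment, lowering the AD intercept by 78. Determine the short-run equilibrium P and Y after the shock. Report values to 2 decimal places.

This is a negative demand shock: AD shifts left.
New AD: Y = 5013 − 12P.
Set AD = SRAS: 5013 − 12P = 264 + 10P, so 4749 = 22P and P = 215.86.
Substituting into AD, Y = 2422.64.

P = 215.86, Y = 2422.64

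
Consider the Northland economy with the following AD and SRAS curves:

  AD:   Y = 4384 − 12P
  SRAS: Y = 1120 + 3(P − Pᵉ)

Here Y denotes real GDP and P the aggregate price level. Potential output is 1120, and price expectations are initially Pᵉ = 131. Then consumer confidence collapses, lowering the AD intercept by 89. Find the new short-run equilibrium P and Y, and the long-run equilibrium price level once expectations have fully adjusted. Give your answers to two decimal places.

Short run: P = 237.87, Y = 1440.60. Long run: P = 264.58.

AD shifts left: new AD is Y = 4295 − 12P. With Pᵉ = 131, SRAS is Y = 727 + 3P.
Short run: 4295 − 12P = 727 + 3P gives 3568 = 15P, so P = 237.87 and Y = 4295 − 12P = 1440.60.
Y = 1440.60 is above potential 1120; expectations adjust and SRAS shifts left until Y = 1120.
Long run: on the new AD curve, 1120 = 4295 − 12P gives P = 264.58.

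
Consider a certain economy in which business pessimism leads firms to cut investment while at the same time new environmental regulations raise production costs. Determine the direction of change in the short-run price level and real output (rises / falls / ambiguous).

Price level: ambiguous; output: falls

The first event is a negative demand shock: AD shifts left, which by itself pushes P down and Y down.
The second is an adverse supply shock: SRAS shifts left, which by itself pushes P up and Y down.
The two shocks push P in opposite directions, so the effect on P is ambiguous. Both shocks push Y down, so Y falls.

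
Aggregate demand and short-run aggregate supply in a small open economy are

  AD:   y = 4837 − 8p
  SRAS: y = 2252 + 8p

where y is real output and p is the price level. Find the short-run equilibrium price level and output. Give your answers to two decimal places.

Set AD = SRAS: 4837 − 8p = 2252 + 8p, so 2585 = 16p and p = 161.56.
Substituting into AD, y = 4837 − 8p = 3544.50.

p = 161.56, y = 3544.50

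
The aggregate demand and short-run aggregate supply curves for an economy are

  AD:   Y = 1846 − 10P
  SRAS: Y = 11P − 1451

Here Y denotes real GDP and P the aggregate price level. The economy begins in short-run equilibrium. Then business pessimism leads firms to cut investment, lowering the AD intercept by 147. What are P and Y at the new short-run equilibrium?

This is a negative demand shock: AD shifts left.
New AD: Y = 1699 − 10P.
Set AD = SRAS: 1699 − 10P = 11P − 1451, so 3150 = 21P and P = 150.
Y = 1699 − 10·150 = 199.

P = 150, Y = 199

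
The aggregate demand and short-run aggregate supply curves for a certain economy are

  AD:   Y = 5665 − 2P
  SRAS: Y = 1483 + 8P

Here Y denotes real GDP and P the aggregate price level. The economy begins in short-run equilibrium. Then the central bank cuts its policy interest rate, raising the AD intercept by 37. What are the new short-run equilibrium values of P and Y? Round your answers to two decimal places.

This is a positive demand shock: AD shifts right.
New AD: Y = 5702 − 2P.
Set AD = SRAS: 5702 − 2P = 1483 + 8P, so 4219 = 10P and P = 421.90.
Substituting into AD, Y = 4858.20.

P = 421.90, Y = 4858.20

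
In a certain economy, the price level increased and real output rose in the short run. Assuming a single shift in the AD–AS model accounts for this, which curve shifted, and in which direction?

AD shifted right

P rose and Y rose. An AD shift moves P and Y in the same direction; an SRAS shift moves them in opposite directions.
Here P and Y moved in the same direction, so the AD curve shifted.
Since Y rose, AD shifted right.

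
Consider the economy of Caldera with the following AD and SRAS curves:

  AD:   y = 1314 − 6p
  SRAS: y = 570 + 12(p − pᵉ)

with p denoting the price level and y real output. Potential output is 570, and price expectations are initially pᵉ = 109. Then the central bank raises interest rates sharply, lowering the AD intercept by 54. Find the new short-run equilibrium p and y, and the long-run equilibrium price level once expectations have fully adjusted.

AD shifts left: new AD is y = 1260 − 6p. With pᵉ = 109, SRAS is y = 12p − 738.
Short run: 1260 − 6p = 12p − 738 gives 1998 = 18p, so p = 111 and y = 1260 − 6·111 = 594.
y = 594 is above potential 570; expectations adjust and SRAS shifts left until y = 570.
Long run: on the new AD curve, 570 = 1260 − 6p gives p = 115.

Short run: p = 111, y = 594. Long run: p = 115.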